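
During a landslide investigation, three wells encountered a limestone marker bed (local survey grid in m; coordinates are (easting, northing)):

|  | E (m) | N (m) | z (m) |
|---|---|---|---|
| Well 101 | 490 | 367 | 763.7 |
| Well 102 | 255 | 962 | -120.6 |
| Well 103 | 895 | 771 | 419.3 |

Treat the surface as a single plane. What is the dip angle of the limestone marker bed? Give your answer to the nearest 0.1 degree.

54.1°

Two edge vectors: Well 101→Well 102 = (-235, 595, -884.3), Well 101→Well 103 = (405, 404, -344.4).
Normal n = (Well 101→Well 102) × (Well 101→Well 103) = (152339.2, -439075.5, -335915).
So ∂z/∂E = −n_x/n_z = 0.45351 and ∂z/∂N = −n_y/n_z = −1.30710.
Gradient magnitude |∇z| = √(a² + b²) = √(0.20567 + 1.70852) = 1.38354.
True dip = arctan(1.38354) = 54.1°, dipping toward NNW (azimuth ≈ 341°).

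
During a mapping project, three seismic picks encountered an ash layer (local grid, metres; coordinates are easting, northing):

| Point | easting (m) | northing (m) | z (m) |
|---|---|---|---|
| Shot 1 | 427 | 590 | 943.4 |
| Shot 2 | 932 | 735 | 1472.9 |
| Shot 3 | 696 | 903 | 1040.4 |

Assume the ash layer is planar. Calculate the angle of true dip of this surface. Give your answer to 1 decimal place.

56.2°

Let the plane be z = a·easting + b·northing + c.
Shot 2−Shot 1: 505a + 145b = 529.5;  Shot 3−Shot 1: 269a + 313b = 97.
Solving gives a = 1.27388, b = −0.78490.
Gradient magnitude |∇z| = √(a² + b²) = √(1.62278 + 0.61607) = 1.49628.
True dip = arctan(1.49628) = 56.2°, dipping toward WNW (azimuth ≈ 302°).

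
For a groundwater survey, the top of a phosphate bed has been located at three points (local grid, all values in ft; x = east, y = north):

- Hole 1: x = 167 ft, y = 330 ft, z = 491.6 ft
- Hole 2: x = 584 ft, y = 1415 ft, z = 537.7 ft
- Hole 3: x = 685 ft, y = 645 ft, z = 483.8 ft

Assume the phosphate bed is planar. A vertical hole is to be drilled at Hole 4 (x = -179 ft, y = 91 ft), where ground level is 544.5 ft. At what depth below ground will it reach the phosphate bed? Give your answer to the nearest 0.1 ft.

Two edge vectors: Hole 1→Hole 2 = (417, 1085, 46.1), Hole 1→Hole 3 = (518, 315, -7.8).
Normal n = (Hole 1→Hole 2) × (Hole 1→Hole 3) = (-22984.5, 27132.4, -430675).
So ∂z/∂x = −n_x/n_z = −0.053369 and ∂z/∂y = −n_y/n_z = 0.063000.
Intercept c from Hole 1: 491.6 + 8.91 − 20.79 = 479.72.
At (-179, 91): z_contact = 9.55 + 5.73 + 479.72 = 495.01 ft.
Depth below ground = 544.5 − 495.01 = 49.5 ft.

49.5 ft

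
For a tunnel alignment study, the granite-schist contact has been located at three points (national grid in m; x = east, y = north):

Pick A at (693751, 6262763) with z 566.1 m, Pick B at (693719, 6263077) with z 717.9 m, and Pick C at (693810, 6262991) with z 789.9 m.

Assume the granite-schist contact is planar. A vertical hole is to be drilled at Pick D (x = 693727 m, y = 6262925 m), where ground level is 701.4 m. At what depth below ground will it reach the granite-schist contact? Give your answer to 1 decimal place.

67.3 m

Two edge vectors: Pick A→Pick B = (-32, 314, 151.8), Pick A→Pick C = (59, 228, 223.8).
Normal n = (Pick A→Pick B) × (Pick A→Pick C) = (35662.8, 16117.8, -25822).
So ∂z/∂x = −n_x/n_z = 1.381101386 and ∂z/∂y = −n_y/n_z = 0.624188676.
Intercept c from Pick A: 566.1 − 958140.47 − 3909145.75 = −4866720.12.
At (693727, 6262925): z_contact = 958107.32 + 3909246.87 − 4866720.12 = 634.07 m.
Depth below ground = 701.4 − 634.07 = 67.3 m.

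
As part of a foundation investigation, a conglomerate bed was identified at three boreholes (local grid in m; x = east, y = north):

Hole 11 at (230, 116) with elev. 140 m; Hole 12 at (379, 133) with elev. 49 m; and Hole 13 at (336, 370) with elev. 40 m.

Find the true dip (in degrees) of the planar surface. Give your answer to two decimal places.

Let the plane be z = a·x + b·y + c.
Hole 12−Hole 11: 149a + 17b = −91;  Hole 13−Hole 11: 106a + 254b = −100.
Solving gives a = −0.59411, b = −0.14577.
Gradient magnitude |∇z| = √(a² + b²) = √(0.35296 + 0.02125) = 0.61173.
True dip = arctan(0.61173) = 31.46°, dipping toward ENE (azimuth ≈ 076°).

31.46°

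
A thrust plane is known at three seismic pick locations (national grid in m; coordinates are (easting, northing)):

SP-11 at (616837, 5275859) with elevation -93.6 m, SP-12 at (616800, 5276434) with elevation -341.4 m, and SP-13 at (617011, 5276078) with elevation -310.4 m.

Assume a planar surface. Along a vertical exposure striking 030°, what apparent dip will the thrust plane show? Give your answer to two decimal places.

36.31°

Two edge vectors: SP-11→SP-12 = (-37, 575, -247.8), SP-11→SP-13 = (174, 219, -216.8).
Normal n = (SP-11→SP-12) × (SP-11→SP-13) = (-70391.8, -51138.8, -108153).
So ∂z/∂E = −n_x/n_z = −0.65085 and ∂z/∂N = −n_y/n_z = −0.47284.
Unit vector along 030° is (sin 30°, cos 30°) = (0.5000, 0.8660).
Slope in that direction = a·(0.5000) + b·(0.8660) = −0.73492.
Apparent dip = arctan|0.73492| = 36.31° (true dip is 38.8°, so apparent ≤ true as expected).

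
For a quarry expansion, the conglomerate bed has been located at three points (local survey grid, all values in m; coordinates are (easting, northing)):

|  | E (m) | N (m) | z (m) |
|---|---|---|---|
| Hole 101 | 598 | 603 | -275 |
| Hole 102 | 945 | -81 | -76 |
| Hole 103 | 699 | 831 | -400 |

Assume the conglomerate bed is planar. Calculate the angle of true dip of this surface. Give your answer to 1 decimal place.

26.9°

Two edge vectors: Hole 101→Hole 102 = (347, -684, 199), Hole 101→Hole 103 = (101, 228, -125).
Normal n = (Hole 101→Hole 102) × (Hole 101→Hole 103) = (40128, 63474, 148200).
So ∂z/∂E = −n_x/n_z = −0.27077 and ∂z/∂N = −n_y/n_z = −0.42830.
Gradient magnitude |∇z| = √(a² + b²) = √(0.07332 + 0.18344) = 0.50671.
True dip = arctan(0.50671) = 26.9°, dipping toward NNE (azimuth ≈ 032°).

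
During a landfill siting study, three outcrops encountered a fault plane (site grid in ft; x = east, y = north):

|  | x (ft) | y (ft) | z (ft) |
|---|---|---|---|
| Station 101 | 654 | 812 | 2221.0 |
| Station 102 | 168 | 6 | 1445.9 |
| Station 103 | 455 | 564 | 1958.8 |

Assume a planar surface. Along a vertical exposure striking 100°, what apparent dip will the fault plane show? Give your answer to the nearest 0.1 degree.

Let the plane be z = a·x + b·y + c.
Station 102−Station 101: −486a − 806b = −775.1;  Station 103−Station 101: −199a − 248b = −262.2.
Solving gives a = 0.47932, b = 0.67265.
Unit vector along 100° is (sin 100°, cos 100°) = (0.9848, -0.1736).
Slope in that direction = a·(0.9848) + b·(-0.1736) = 0.35523.
Apparent dip = arctan|0.35523| = 19.6° (true dip is 39.6°, so apparent ≤ true as expected).

19.6°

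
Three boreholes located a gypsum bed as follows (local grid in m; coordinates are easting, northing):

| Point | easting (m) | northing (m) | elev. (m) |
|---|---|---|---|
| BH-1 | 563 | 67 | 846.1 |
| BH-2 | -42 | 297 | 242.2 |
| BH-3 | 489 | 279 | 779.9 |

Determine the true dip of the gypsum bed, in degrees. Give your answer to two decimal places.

Let the plane be z = a·easting + b·northing + c.
BH-2−BH-1: −605a + 230b = −603.9;  BH-3−BH-1: −74a + 212b = −66.2.
Solving gives a = 1.01403, b = 0.04169.
Gradient magnitude |∇z| = √(a² + b²) = √(1.02826 + 0.00174) = 1.01489.
True dip = arctan(1.01489) = 45.42°, dipping toward W (azimuth ≈ 268°).

45.42°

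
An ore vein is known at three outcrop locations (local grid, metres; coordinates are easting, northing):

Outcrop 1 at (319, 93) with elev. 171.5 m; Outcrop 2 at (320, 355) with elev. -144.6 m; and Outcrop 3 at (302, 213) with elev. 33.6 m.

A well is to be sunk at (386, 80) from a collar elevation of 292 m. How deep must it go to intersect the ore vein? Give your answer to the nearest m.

131 m

Two edge vectors: Outcrop 1→Outcrop 2 = (1, 262, -316.1), Outcrop 1→Outcrop 3 = (-17, 120, -137.9).
Normal n = (Outcrop 1→Outcrop 2) × (Outcrop 1→Outcrop 3) = (1802.2, 5511.6, 4574).
So ∂z/∂easting = −n_x/n_z = −0.39401 and ∂z/∂northing = −n_y/n_z = −1.20498.
Intercept c from Outcrop 1: 171.5 + 125.69 + 112.06 = 409.25.
At (386, 80): z_contact = −152.1 − 96.4 + 409.25 = 160.8 m.
Depth below ground = 292 − 160.8 = 131 m.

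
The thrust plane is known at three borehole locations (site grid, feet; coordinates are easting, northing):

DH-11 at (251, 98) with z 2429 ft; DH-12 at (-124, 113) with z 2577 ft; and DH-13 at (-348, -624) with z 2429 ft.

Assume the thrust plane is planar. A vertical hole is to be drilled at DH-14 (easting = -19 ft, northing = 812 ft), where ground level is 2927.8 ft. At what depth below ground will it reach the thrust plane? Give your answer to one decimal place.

169.4 ft

Let the plane be z = a·easting + b·northing + c.
DH-12−DH-11: −375a + 15b = 148;  DH-13−DH-11: −599a − 722b = 0.
Solving gives a = −0.38199, b = 0.31691.
Then c = 2429 − a·251 − b·98 = 2493.82.
At (-19, 812): z_contact = 7.26 + 257.33 + 2493.82 = 2758.41 ft.
Depth below ground = 2927.8 − 2758.41 = 169.4 ft.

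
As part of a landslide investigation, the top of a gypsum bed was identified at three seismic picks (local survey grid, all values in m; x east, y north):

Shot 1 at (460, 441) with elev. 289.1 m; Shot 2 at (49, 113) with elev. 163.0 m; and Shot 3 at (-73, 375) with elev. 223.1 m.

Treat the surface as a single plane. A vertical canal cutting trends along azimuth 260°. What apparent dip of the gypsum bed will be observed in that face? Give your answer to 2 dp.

Let the plane be z = a·x + b·y + c.
Shot 2−Shot 1: −411a − 328b = −126.1;  Shot 3−Shot 1: −533a − 66b = −66.
Solving gives a = 0.09022, b = 0.27140.
Unit vector along 260° is (sin 260°, cos 260°) = (-0.9848, -0.1736).
Slope in that direction = a·(-0.9848) + b·(-0.1736) = −0.13598.
Apparent dip = arctan|0.13598| = 7.74° (true dip is 16.0°, so apparent ≤ true as expected).

7.74°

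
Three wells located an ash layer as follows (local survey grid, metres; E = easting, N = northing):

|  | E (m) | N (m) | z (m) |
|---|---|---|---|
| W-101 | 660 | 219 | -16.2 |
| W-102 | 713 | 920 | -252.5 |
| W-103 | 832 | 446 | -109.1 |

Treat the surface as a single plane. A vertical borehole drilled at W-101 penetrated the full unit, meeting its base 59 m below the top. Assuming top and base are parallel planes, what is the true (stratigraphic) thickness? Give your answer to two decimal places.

55.76 m

Two edge vectors: W-101→W-102 = (53, 701, -236.3), W-101→W-103 = (172, 227, -92.9).
Normal n = (W-101→W-102) × (W-101→W-103) = (-11482.8, -35719.9, -108541).
So ∂z/∂E = −n_x/n_z = −0.10579 and ∂z/∂N = −n_y/n_z = −0.32909.
|∇z| = √(a²+b²) = 0.34568, so dip δ = arctan(0.34568) = 19.07°.
True thickness = vertical thickness × cos δ = 59 × cos 19.07° = 55.76 m.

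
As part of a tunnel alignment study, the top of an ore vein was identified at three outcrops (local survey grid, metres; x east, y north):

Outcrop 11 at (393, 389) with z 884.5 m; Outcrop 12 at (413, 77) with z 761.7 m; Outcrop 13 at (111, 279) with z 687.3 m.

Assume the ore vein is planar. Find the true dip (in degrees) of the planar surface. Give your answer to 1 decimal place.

Two edge vectors: Outcrop 11→Outcrop 12 = (20, -312, -122.8), Outcrop 11→Outcrop 13 = (-282, -110, -197.2).
Normal n = (Outcrop 11→Outcrop 12) × (Outcrop 11→Outcrop 13) = (48018.4, 38573.6, -90184).
So ∂z/∂x = −n_x/n_z = 0.53245 and ∂z/∂y = −n_y/n_z = 0.42772.
Gradient magnitude |∇z| = √(a² + b²) = √(0.28350 + 0.18295) = 0.68297.
True dip = arctan(0.68297) = 34.3°, dipping toward SW (azimuth ≈ 231°).

34.3°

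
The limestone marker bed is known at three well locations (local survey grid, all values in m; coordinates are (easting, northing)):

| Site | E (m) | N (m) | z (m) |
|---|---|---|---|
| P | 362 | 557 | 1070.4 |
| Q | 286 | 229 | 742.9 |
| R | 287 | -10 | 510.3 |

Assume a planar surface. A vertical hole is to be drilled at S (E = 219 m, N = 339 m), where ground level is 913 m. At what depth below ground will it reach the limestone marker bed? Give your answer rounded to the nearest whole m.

70 m

Let the plane be z = a·E + b·N + c.
Q−P: −76a − 328b = −327.5;  R−P: −75a − 567b = −560.1.
Solving gives a = 0.10706, b = 0.97367.
Then c = 1070.4 − a·362 − b·557 = 489.31.
At (219, 339): z_contact = 23.4 + 330.1 + 489.31 = 842.8 m.
Depth below ground = 913 − 842.8 = 70 m.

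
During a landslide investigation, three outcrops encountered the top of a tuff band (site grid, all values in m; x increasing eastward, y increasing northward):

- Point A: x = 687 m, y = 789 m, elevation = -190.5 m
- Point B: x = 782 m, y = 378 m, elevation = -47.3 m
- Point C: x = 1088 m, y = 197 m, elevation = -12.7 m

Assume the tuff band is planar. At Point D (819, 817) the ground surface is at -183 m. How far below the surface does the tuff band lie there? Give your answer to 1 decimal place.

Two edge vectors: Point A→Point B = (95, -411, 143.2), Point A→Point C = (401, -592, 177.8).
Normal n = (Point A→Point B) × (Point A→Point C) = (11698.6, 40532.2, 108571).
So ∂z/∂x = −n_x/n_z = −0.107751 and ∂z/∂y = −n_y/n_z = −0.373324.
Intercept c from Point A: -190.5 + 74.02 + 294.55 = 178.08.
At (819, 817): z_contact = −88.25 − 305.01 + 178.08 = -215.18 m.
Depth below ground = -183 − (-215.18) = 32.2 m.

32.2 m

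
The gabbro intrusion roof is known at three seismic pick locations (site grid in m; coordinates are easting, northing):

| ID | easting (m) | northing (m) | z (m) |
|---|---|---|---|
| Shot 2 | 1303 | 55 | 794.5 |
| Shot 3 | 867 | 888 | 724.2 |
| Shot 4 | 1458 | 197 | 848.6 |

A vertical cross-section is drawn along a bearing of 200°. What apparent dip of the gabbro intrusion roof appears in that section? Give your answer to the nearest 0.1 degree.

Two edge vectors: Shot 2→Shot 3 = (-436, 833, -70.3), Shot 2→Shot 4 = (155, 142, 54.1).
Normal n = (Shot 2→Shot 3) × (Shot 2→Shot 4) = (55047.9, 12691.1, -191027).
So ∂z/∂easting = −n_x/n_z = 0.28817 and ∂z/∂northing = −n_y/n_z = 0.06644.
Unit vector along 200° is (sin 200°, cos 200°) = (-0.3420, -0.9397).
Slope in that direction = a·(-0.3420) + b·(-0.9397) = −0.16099.
Apparent dip = arctan|0.16099| = 9.1° (true dip is 16.5°, so apparent ≤ true as expected).

9.1°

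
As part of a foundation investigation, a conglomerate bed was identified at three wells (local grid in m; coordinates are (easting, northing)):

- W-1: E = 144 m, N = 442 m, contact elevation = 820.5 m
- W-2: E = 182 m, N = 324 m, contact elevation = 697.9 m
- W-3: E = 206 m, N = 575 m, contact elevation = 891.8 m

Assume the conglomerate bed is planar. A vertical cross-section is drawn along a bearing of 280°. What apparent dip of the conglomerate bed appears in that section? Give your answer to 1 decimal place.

37.7°

Let the plane be z = a·E + b·N + c.
W-2−W-1: 38a − 118b = −122.6;  W-3−W-1: 62a + 133b = 71.3.
Solving gives a = −0.63803, b = 0.83352.
Unit vector along 280° is (sin 280°, cos 280°) = (-0.9848, 0.1736).
Slope in that direction = a·(-0.9848) + b·(0.1736) = 0.77307.
Apparent dip = arctan|0.77307| = 37.7° (true dip is 46.4°, so apparent ≤ true as expected).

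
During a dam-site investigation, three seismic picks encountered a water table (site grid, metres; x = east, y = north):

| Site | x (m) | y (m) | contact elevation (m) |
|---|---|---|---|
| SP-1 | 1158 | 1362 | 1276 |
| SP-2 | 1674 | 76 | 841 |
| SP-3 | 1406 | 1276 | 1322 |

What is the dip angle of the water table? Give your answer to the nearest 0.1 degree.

Two edge vectors: SP-1→SP-2 = (516, -1286, -435), SP-1→SP-3 = (248, -86, 46).
Normal n = (SP-1→SP-2) × (SP-1→SP-3) = (-96566, -131616, 274552).
So ∂z/∂x = −n_x/n_z = 0.35172 and ∂z/∂y = −n_y/n_z = 0.47938.
Gradient magnitude |∇z| = √(a² + b²) = √(0.12371 + 0.22981) = 0.59457.
True dip = arctan(0.59457) = 30.7°, dipping toward SW (azimuth ≈ 216°).

30.7°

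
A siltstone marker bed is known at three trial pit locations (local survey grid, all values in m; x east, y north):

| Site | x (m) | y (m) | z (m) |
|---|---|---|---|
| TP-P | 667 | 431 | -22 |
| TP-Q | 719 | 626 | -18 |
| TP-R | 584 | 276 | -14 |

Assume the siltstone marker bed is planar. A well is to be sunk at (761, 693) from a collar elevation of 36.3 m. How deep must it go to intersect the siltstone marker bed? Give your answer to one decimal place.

59.4 m

Two edge vectors: TP-P→TP-Q = (52, 195, 4), TP-P→TP-R = (-83, -155, 8).
Normal n = (TP-P→TP-Q) × (TP-P→TP-R) = (2180, -748, 8125).
So ∂z/∂x = −n_x/n_z = −0.26831 and ∂z/∂y = −n_y/n_z = 0.09206.
Intercept c from TP-P: -22 + 178.96 − 39.68 = 117.28.
At (761, 693): z_contact = −204.18 + 63.80 + 117.28 = -23.10 m.
Depth below ground = 36.3 − (-23.10) = 59.4 m.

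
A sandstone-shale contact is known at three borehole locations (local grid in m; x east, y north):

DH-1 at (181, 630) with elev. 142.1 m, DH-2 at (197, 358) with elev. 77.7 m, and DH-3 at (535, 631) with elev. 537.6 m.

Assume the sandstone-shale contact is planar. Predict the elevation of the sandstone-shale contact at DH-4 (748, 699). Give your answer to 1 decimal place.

Let the plane be z = a·x + b·y + c.
DH-2−DH-1: 16a − 272b = −64.4;  DH-3−DH-1: 354a + 1b = 395.5.
Solving gives a = 1.11638, b = 0.30243.
Then c = 142.1 − a·181 − b·630 = −250.50.
At (748, 699): z = 835.1 + 211.4 − 250.50 = 796.0 m.

796.0 m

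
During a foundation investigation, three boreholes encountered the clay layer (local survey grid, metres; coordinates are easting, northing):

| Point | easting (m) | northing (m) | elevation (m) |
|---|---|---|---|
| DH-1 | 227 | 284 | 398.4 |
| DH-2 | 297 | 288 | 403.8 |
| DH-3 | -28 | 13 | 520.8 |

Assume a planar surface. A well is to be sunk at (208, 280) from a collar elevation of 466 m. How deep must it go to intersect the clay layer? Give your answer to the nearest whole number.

Let the plane be z = a·easting + b·northing + c.
DH-2−DH-1: 70a + 4b = 5.4;  DH-3−DH-1: −255a − 271b = 122.4.
Solving gives a = 0.10880, b = −0.55404.
Then c = 398.4 − a·227 − b·284 = 531.05.
At (208, 280): z_contact = 22.6 − 155.1 + 531.05 = 398.5 m.
Depth below ground = 466 − 398.5 = 67 m.

67 m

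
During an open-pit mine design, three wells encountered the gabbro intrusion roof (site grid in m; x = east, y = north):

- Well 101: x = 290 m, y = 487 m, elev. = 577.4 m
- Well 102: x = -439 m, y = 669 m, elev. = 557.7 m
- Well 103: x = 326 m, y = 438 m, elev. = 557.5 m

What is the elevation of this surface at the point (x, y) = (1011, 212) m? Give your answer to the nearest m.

Let the plane be z = a·x + b·y + c.
Well 102−Well 101: −729a + 182b = −19.7;  Well 103−Well 101: 36a − 49b = −19.9.
Solving gives a = 0.15726, b = 0.52166.
Then c = 577.4 − a·290 − b·487 = 277.75.
At (1011, 212): z = 159.0 + 110.6 + 277.75 = 547.3 m.

547 m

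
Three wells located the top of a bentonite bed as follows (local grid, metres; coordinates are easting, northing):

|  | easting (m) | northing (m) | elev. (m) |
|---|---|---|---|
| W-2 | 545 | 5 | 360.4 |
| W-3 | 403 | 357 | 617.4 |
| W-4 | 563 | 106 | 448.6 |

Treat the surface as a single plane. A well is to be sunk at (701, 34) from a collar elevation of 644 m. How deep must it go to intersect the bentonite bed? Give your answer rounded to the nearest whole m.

221 m

Two edge vectors: W-2→W-3 = (-142, 352, 257), W-2→W-4 = (18, 101, 88.2).
Normal n = (W-2→W-3) × (W-2→W-4) = (5089.4, 17150.4, -20678).
So ∂z/∂easting = −n_x/n_z = 0.24613 and ∂z/∂northing = −n_y/n_z = 0.82940.
Intercept c from W-2: 360.4 − 134.14 − 4.15 = 222.11.
At (701, 34): z_contact = 172.5 + 28.2 + 222.11 = 422.8 m.
Depth below ground = 644 − 422.8 = 221 m.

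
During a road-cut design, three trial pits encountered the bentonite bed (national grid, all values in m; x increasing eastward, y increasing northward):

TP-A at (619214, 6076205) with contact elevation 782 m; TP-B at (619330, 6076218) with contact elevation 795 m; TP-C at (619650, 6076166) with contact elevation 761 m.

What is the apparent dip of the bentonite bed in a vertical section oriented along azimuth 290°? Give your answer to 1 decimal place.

14.1°

Let the plane be z = a·x + b·y + c.
TP-B−TP-A: 116a + 13b = 13;  TP-C−TP-A: 436a − 39b = −21.
Solving gives a = 0.02296, b = 0.79513.
Unit vector along 290° is (sin 290°, cos 290°) = (-0.9397, 0.3420).
Slope in that direction = a·(-0.9397) + b·(0.3420) = 0.25038.
Apparent dip = arctan|0.25038| = 14.1° (true dip is 38.5°, so apparent ≤ true as expected).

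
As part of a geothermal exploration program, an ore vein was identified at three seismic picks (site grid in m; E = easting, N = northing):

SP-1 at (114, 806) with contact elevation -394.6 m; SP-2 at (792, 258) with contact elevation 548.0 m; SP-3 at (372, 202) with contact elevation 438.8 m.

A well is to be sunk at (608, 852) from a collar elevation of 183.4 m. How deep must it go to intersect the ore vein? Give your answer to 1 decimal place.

425.7 m

Let the plane be z = a·E + b·N + c.
SP-2−SP-1: 678a − 548b = 942.6;  SP-3−SP-1: 258a − 604b = 833.4.
Solving gives a = 0.42005, b = −1.20038.
Then c = -394.6 − a·114 − b·806 = 525.02.
At (608, 852): z_contact = 255.39 − 1022.72 + 525.02 = -242.31 m.
Depth below ground = 183.4 − (-242.31) = 425.7 m.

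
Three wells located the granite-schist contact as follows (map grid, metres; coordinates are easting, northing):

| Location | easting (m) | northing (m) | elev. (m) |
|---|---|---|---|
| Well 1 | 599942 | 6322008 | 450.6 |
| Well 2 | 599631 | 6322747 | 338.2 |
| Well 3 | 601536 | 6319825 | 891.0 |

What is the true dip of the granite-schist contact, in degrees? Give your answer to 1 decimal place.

10.3°

Two edge vectors: Well 1→Well 2 = (-311, 739, -112.4), Well 1→Well 3 = (1594, -2183, 440.4).
Normal n = (Well 1→Well 2) × (Well 1→Well 3) = (80086.4, -42201.2, -499053).
So ∂z/∂easting = −n_x/n_z = 0.16048 and ∂z/∂northing = −n_y/n_z = −0.08456.
Gradient magnitude |∇z| = √(a² + b²) = √(0.02575 + 0.00715) = 0.18139.
True dip = arctan(0.18139) = 10.3°, dipping toward WNW (azimuth ≈ 298°).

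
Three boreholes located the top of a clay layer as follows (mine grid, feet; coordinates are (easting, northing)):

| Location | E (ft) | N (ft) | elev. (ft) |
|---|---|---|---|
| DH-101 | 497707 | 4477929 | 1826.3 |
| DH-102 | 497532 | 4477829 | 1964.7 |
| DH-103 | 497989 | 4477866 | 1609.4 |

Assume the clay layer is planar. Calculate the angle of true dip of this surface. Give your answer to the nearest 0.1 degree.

Let the plane be z = a·E + b·N + c.
DH-102−DH-101: −175a − 100b = 138.4;  DH-103−DH-101: 282a − 63b = −216.9.
Solving gives a = −0.77525, b = −0.02731.
Gradient magnitude |∇z| = √(a² + b²) = √(0.60101 + 0.00075) = 0.77573.
True dip = arctan(0.77573) = 37.8°, dipping toward E (azimuth ≈ 088°).

37.8°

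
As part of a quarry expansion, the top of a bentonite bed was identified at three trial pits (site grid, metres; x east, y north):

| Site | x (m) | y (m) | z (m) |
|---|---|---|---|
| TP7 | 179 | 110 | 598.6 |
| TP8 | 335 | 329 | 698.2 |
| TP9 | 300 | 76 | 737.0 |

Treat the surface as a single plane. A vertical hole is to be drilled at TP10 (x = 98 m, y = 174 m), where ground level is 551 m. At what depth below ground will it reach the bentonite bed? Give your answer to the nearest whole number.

Two edge vectors: TP7→TP8 = (156, 219, 99.6), TP7→TP9 = (121, -34, 138.4).
Normal n = (TP7→TP8) × (TP7→TP9) = (33696, -9538.8, -31803).
So ∂z/∂x = −n_x/n_z = 1.05952 and ∂z/∂y = −n_y/n_z = −0.29993.
Intercept c from TP7: 598.6 − 189.65 + 32.99 = 441.94.
At (98, 174): z_contact = 103.8 − 52.2 + 441.94 = 493.6 m.
Depth below ground = 551 − 493.6 = 57 m.

57 m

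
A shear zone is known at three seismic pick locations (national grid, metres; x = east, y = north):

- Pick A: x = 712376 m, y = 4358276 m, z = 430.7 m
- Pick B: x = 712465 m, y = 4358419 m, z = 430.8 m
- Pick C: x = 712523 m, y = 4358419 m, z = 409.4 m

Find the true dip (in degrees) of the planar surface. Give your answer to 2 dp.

23.51°

Let the plane be z = a·x + b·y + c.
Pick B−Pick A: 89a + 143b = 0.1;  Pick C−Pick A: 147a + 143b = −21.3.
Solving gives a = −0.36897, b = 0.23034.
Gradient magnitude |∇z| = √(a² + b²) = √(0.13614 + 0.05305) = 0.43496.
True dip = arctan(0.43496) = 23.51°, dipping toward ESE (azimuth ≈ 122°).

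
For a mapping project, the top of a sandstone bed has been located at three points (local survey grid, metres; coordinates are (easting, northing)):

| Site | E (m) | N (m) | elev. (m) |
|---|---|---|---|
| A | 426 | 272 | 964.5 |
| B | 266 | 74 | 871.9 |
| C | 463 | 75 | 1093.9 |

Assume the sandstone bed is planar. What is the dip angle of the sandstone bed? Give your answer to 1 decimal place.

50.5°

Two edge vectors: A→B = (-160, -198, -92.6), A→C = (37, -197, 129.4).
Normal n = (A→B) × (A→C) = (-43863.4, 17277.8, 38846).
So ∂z/∂E = −n_x/n_z = 1.12916 and ∂z/∂N = −n_y/n_z = −0.44478.
Gradient magnitude |∇z| = √(a² + b²) = √(1.27501 + 0.19783) = 1.21360.
True dip = arctan(1.21360) = 50.5°, dipping toward WNW (azimuth ≈ 291°).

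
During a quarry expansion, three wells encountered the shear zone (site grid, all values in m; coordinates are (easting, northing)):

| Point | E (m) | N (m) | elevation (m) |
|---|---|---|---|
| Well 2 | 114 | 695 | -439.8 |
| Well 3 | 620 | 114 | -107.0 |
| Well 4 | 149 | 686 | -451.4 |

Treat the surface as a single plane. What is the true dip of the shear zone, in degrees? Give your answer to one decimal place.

51.8°

Two edge vectors: Well 2→Well 3 = (506, -581, 332.8), Well 2→Well 4 = (35, -9, -11.6).
Normal n = (Well 2→Well 3) × (Well 2→Well 4) = (9734.8, 17517.6, 15781).
So ∂z/∂E = −n_x/n_z = −0.61687 and ∂z/∂N = −n_y/n_z = −1.11004.
Gradient magnitude |∇z| = √(a² + b²) = √(0.38053 + 1.23220) = 1.26993.
True dip = arctan(1.26993) = 51.8°, dipping toward NNE (azimuth ≈ 029°).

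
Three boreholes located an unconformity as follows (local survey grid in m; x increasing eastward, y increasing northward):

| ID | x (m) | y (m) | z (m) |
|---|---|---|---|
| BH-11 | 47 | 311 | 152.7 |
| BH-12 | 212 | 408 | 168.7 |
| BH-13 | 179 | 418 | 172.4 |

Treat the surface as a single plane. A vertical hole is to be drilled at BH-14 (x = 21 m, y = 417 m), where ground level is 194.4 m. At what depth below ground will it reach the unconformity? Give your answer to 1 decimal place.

15.8 m

Let the plane be z = a·x + b·y + c.
BH-12−BH-11: 165a + 97b = 16;  BH-13−BH-11: 132a + 107b = 19.7.
Solving gives a = −0.04100, b = 0.23469.
Then c = 152.7 − a·47 − b·311 = 81.64.
At (21, 417): z_contact = −0.86 + 97.87 + 81.64 = 178.64 m.
Depth below ground = 194.4 − 178.64 = 15.8 m.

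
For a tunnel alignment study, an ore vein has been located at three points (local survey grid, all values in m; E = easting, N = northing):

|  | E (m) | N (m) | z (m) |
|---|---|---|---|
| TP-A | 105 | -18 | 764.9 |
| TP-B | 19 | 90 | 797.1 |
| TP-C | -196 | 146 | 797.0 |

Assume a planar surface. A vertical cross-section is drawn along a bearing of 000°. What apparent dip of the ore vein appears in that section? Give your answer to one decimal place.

Two edge vectors: TP-A→TP-B = (-86, 108, 32.2), TP-A→TP-C = (-301, 164, 32.1).
Normal n = (TP-A→TP-B) × (TP-A→TP-C) = (-1814, -6931.6, 18404).
So ∂z/∂E = −n_x/n_z = 0.09857 and ∂z/∂N = −n_y/n_z = 0.37664.
Unit vector along 000° is (sin 0°, cos 0°) = (0.0000, 1.0000).
Slope in that direction = a·(0.0000) + b·(1.0000) = 0.37664.
Apparent dip = arctan|0.37664| = 20.6° (true dip is 21.3°, so apparent ≤ true as expected).

20.6°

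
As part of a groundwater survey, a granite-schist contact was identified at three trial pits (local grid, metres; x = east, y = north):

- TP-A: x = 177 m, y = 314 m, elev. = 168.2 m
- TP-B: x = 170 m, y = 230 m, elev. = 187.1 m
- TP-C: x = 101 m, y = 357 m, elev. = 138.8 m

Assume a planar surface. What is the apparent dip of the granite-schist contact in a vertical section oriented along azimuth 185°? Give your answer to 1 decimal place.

Two edge vectors: TP-A→TP-B = (-7, -84, 18.9), TP-A→TP-C = (-76, 43, -29.4).
Normal n = (TP-A→TP-B) × (TP-A→TP-C) = (1656.9, -1642.2, -6685).
So ∂z/∂x = −n_x/n_z = 0.24785 and ∂z/∂y = −n_y/n_z = −0.24565.
Unit vector along 185° is (sin 185°, cos 185°) = (-0.0872, -0.9962).
Slope in that direction = a·(-0.0872) + b·(-0.9962) = 0.22312.
Apparent dip = arctan|0.22312| = 12.6° (true dip is 19.2°, so apparent ≤ true as expected).

12.6°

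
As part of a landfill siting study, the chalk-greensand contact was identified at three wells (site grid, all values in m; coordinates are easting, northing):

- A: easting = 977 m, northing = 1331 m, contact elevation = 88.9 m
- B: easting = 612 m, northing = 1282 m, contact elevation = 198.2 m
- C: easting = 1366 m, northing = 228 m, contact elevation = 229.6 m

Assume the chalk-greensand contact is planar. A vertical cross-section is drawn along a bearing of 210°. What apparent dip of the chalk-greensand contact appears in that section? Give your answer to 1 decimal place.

Two edge vectors: A→B = (-365, -49, 109.3), A→C = (389, -1103, 140.7).
Normal n = (A→B) × (A→C) = (113663.6, 93873.2, 421656).
So ∂z/∂easting = −n_x/n_z = −0.26956 and ∂z/∂northing = −n_y/n_z = −0.22263.
Unit vector along 210° is (sin 210°, cos 210°) = (-0.5000, -0.8660).
Slope in that direction = a·(-0.5000) + b·(-0.8660) = 0.32759.
Apparent dip = arctan|0.32759| = 18.1° (true dip is 19.3°, so apparent ≤ true as expected).

18.1°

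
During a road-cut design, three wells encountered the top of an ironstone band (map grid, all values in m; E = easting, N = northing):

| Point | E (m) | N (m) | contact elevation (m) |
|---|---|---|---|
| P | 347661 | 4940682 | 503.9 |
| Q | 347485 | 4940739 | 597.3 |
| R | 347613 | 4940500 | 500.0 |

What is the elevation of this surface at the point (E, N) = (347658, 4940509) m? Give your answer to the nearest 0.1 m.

479.6 m

Two edge vectors: P→Q = (-176, 57, 93.4), P→R = (-48, -182, -3.9).
Normal n = (P→Q) × (P→R) = (16776.5, -5169.6, 34768).
So ∂z/∂E = −n_x/n_z = −0.482527036 and ∂z/∂N = −n_y/n_z = 0.148688449.
Intercept c from P: 503.9 + 167755.83 − 734622.34 = −566362.61.
At (347658, 4940509): z = −167754.4 + 734596.6 − 566362.61 = 479.6 m.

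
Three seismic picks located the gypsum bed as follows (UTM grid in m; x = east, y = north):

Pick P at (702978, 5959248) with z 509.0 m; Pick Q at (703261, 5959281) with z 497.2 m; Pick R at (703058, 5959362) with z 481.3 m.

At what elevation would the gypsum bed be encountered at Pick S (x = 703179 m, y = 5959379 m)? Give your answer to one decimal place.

475.6 m

Let the plane be z = a·x + b·y + c.
Pick Q−Pick P: 283a + 33b = −11.8;  Pick R−Pick P: 80a + 114b = −27.7.
Solving gives a = −0.014553372, b = −0.232769563.
Then c = 509 − a·702978 − b·5959248 = 1397871.25.
At (703179, 5959379): z = −10233.6 − 1387162.0 + 1397871.25 = 475.6 m.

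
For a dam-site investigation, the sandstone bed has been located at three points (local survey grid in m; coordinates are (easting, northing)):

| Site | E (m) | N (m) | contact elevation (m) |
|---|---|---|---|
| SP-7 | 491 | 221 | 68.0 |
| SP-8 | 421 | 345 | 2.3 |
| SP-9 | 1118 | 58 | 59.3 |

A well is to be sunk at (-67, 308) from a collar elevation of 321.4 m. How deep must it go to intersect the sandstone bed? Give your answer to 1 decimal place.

Two edge vectors: SP-7→SP-8 = (-70, 124, -65.7), SP-7→SP-9 = (627, -163, -8.7).
Normal n = (SP-7→SP-8) × (SP-7→SP-9) = (-11787.9, -41802.9, -66338).
So ∂z/∂E = −n_x/n_z = −0.177695 and ∂z/∂N = −n_y/n_z = −0.630150.
Intercept c from SP-7: 68 + 87.25 + 139.26 = 294.51.
At (-67, 308): z_contact = 11.91 − 194.09 + 294.51 = 112.33 m.
Depth below ground = 321.4 − 112.33 = 209.1 m.

209.1 m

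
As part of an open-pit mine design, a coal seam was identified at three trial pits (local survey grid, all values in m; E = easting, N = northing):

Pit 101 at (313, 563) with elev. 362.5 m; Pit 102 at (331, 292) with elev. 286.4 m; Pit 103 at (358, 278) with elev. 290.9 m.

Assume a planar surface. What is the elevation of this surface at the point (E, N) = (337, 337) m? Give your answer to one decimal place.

301.9 m

Let the plane be z = a·E + b·N + c.
Pit 102−Pit 101: 18a − 271b = −76.1;  Pit 103−Pit 101: 45a − 285b = −71.6.
Solving gives a = 0.32341, b = 0.30229.
Then c = 362.5 − a·313 − b·563 = 91.08.
At (337, 337): z = 109.0 + 101.9 + 91.08 = 301.9 m.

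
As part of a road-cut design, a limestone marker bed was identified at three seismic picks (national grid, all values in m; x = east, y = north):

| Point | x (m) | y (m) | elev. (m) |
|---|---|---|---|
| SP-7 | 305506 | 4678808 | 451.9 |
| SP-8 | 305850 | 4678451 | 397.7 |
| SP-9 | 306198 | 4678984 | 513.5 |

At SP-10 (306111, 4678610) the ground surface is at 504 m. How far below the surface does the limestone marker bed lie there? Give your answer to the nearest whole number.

65 m

Let the plane be z = a·x + b·y + c.
SP-8−SP-7: 344a − 357b = −54.2;  SP-9−SP-7: 692a + 176b = 61.6.
Solving gives a = 0.04048272, b = 0.19082929.
Then c = 451.9 − a·305506 − b·4678808 = −904769.43.
At (306111, 4678610): z_contact = 12392.2 + 892815.8 − 904769.43 = 438.6 m.
Depth below ground = 504 − 438.6 = 65 m.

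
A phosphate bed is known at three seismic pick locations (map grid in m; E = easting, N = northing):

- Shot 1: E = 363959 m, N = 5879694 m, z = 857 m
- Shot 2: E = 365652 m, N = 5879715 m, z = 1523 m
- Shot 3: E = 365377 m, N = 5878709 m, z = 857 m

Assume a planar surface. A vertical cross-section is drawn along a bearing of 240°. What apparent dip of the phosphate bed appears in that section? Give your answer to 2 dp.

Two edge vectors: Shot 1→Shot 2 = (1693, 21, 666), Shot 1→Shot 3 = (1418, -985, 0).
Normal n = (Shot 1→Shot 2) × (Shot 1→Shot 3) = (656010, 944388, -1697383).
So ∂z/∂E = −n_x/n_z = 0.38648 and ∂z/∂N = −n_y/n_z = 0.55638.
Unit vector along 240° is (sin 240°, cos 240°) = (-0.8660, -0.5000).
Slope in that direction = a·(-0.8660) + b·(-0.5000) = −0.61289.
Apparent dip = arctan|0.61289| = 31.50° (true dip is 34.1°, so apparent ≤ true as expected).

31.50°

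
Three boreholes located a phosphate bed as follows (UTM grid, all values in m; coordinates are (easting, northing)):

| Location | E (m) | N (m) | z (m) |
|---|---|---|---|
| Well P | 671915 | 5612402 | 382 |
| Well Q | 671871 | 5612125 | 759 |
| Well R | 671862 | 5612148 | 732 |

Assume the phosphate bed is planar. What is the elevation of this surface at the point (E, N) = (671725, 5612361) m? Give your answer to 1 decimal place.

Let the plane be z = a·E + b·N + c.
Well Q−Well P: −44a − 277b = 377;  Well R−Well P: −53a − 254b = 350.
Solving gives a = −0.340085592, b = −1.306990014.
Then c = 382 − a·671915 − b·5612402 = 7564243.98.
At (671725, 5612361): z = −228444.0 − 7335299.8 + 7564243.98 = 500.2 m.

500.2 m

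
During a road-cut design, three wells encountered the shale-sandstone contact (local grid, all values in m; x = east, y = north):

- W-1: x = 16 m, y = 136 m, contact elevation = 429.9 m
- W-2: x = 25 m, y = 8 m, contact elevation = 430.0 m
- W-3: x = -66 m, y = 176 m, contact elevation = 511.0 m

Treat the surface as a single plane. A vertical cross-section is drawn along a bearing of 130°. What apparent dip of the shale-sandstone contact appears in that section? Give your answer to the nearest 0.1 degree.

36.4°

Let the plane be z = a·x + b·y + c.
W-2−W-1: 9a − 128b = 0.1;  W-3−W-1: −82a + 40b = 81.1.
Solving gives a = −1.02455, b = −0.07282.
Unit vector along 130° is (sin 130°, cos 130°) = (0.7660, -0.6428).
Slope in that direction = a·(0.7660) + b·(-0.6428) = −0.73804.
Apparent dip = arctan|0.73804| = 36.4° (true dip is 45.8°, so apparent ≤ true as expected).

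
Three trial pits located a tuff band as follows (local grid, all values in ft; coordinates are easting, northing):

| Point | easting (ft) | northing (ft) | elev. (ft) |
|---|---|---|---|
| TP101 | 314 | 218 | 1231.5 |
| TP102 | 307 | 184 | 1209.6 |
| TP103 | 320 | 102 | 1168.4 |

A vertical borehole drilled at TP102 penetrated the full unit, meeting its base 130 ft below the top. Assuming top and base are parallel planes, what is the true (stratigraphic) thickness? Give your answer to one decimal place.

107.2 ft

Two edge vectors: TP101→TP102 = (-7, -34, -21.9), TP101→TP103 = (6, -116, -63.1).
Normal n = (TP101→TP102) × (TP101→TP103) = (-395, -573.1, 1016).
So ∂z/∂easting = −n_x/n_z = 0.38878 and ∂z/∂northing = −n_y/n_z = 0.56407.
|∇z| = √(a²+b²) = 0.68508, so dip δ = arctan(0.68508) = 34.41°.
True thickness = vertical thickness × cos δ = 130 × cos 34.41° = 107.2 ft.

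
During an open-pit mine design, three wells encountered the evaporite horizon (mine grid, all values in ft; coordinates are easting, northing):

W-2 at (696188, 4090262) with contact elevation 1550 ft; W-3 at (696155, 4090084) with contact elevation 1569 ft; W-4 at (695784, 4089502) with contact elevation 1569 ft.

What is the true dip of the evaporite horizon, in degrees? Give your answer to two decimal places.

15.64°

Let the plane be z = a·easting + b·northing + c.
W-3−W-2: −33a − 178b = 19;  W-4−W-2: −404a − 760b = 19.
Solving gives a = 0.23612, b = −0.15052.
Gradient magnitude |∇z| = √(a² + b²) = √(0.05575 + 0.02266) = 0.28001.
True dip = arctan(0.28001) = 15.64°, dipping toward WNW (azimuth ≈ 303°).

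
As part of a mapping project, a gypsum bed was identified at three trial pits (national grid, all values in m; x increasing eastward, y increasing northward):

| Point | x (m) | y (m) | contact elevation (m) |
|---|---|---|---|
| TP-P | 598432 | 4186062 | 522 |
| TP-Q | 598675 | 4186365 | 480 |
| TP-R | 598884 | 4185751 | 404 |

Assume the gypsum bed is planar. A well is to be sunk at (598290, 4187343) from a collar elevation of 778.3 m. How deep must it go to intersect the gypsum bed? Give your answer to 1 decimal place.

165.3 m

Let the plane be z = a·x + b·y + c.
TP-Q−TP-P: 243a + 303b = −42;  TP-R−TP-P: 452a − 311b = −118.
Solving gives a = −0.229691007, b = 0.045593778.
Then c = 522 − a·598432 − b·4186062 = −52881.93.
At (598290, 4187343): z_contact = −137421.83 + 190916.79 − 52881.93 = 613.02 m.
Depth below ground = 778.3 − 613.02 = 165.3 m.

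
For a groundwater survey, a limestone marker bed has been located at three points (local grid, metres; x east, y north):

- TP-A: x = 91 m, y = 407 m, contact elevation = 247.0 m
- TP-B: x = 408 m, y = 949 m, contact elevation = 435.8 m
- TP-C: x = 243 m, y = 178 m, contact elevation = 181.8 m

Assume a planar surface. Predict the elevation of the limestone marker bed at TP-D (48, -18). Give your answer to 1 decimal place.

Let the plane be z = a·x + b·y + c.
TP-B−TP-A: 317a + 542b = 188.8;  TP-C−TP-A: 152a − 229b = −65.2.
Solving gives a = 0.05095, b = 0.31854.
Then c = 247 − a·91 − b·407 = 112.72.
At (48, -18): z = 2.4 − 5.7 + 112.72 = 109.4 m.

109.4 m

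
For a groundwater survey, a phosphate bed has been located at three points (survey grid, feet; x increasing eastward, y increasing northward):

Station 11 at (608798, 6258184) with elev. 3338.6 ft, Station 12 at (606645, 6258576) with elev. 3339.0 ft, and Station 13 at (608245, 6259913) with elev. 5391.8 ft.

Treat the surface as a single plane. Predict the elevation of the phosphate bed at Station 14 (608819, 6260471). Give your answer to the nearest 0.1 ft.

Two edge vectors: Station 11→Station 12 = (-2153, 392, 0.4), Station 11→Station 13 = (-553, 1729, 2053.2).
Normal n = (Station 11→Station 12) × (Station 11→Station 13) = (804162.8, 4420318.4, -3505761).
So ∂z/∂x = −n_x/n_z = 0.229383235 and ∂z/∂y = −n_y/n_z = 1.260872718.
Intercept c from Station 11: 3338.6 − 139648.05 − 7890773.47 = −8027082.92.
At (608819, 6260471): z = 139652.9 + 7893657.1 − 8027082.92 = 6227.0 ft.

6227.0 ft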